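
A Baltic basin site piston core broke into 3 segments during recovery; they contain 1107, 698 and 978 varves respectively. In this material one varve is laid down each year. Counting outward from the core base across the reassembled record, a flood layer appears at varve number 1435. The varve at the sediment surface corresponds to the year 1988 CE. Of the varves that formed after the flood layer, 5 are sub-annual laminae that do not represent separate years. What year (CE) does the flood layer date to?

645 CE

Total varves = 1107 + 698 + 978 = 2783.
2783 − 1435 = 1348 varves lie beyond the flood layer toward the sediment surface.
Removing the 5 false varves leaves 1348 − 5 = 1343 true varves beyond the flood layer.
The varve at the sediment surface is 1988 CE, so the flood layer dates to 1988 − 1343 = 645 CE.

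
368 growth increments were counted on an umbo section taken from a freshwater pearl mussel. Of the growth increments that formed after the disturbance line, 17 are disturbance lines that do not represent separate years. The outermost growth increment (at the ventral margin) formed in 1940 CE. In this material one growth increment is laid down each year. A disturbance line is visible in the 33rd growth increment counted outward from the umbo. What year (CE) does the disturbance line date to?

The disturbance line sits at growth increment 33 from the umbo, so 368 − 33 = 335 growth increments formed after it.
Removing the 17 false growth increments leaves 335 − 17 = 318 true growth increments beyond the disturbance line.
Counting back 318 years from 1940 CE places the disturbance line in 1940 − 318 = 1622 CE.

1622 CE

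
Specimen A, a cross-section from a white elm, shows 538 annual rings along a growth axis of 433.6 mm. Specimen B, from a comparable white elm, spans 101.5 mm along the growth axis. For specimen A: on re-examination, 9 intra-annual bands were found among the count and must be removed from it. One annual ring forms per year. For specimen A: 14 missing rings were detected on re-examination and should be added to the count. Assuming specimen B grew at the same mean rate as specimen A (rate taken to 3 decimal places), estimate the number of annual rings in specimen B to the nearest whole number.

Specimen A: correcting the raw count gives 538 − 9 + 14 = 543 true annual rings.
A: Extension rate ≈ 433.6 / 543 = 0.799 mm per year.
Specimen B: 101.5 mm / 0.799 mm per year = 127.03 years ≈ 127 annual rings.

127 annual rings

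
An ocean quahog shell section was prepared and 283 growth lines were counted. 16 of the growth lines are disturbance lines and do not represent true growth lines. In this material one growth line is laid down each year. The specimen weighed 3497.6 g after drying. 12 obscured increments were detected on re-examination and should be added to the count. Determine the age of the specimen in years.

279 yr

After corrections the count is 283 − 16 + 12 = 279 growth lines.
One growth line per year makes the duration 279 years.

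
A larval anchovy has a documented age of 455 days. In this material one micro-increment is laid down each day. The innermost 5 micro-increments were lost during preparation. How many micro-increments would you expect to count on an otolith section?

At one micro-increment per day, 455 days correspond to 455 micro-increments.
455 − 5 missed = 450 micro-increments expected in the prepared section.

450 micro-increments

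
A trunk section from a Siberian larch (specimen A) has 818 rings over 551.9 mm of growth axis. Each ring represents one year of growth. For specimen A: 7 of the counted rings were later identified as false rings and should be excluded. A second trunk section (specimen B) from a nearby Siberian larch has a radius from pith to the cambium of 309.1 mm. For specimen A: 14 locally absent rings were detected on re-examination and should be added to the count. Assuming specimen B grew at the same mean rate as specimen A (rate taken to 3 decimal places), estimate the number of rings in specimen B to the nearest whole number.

462 rings

Specimen A: correcting the raw count gives 818 − 7 + 14 = 825 true rings.
A: Extension rate ≈ 551.9 / 825 = 0.669 mm per year.
B spans 309.1 / 0.669 = 462.03 years ≈ 462 rings.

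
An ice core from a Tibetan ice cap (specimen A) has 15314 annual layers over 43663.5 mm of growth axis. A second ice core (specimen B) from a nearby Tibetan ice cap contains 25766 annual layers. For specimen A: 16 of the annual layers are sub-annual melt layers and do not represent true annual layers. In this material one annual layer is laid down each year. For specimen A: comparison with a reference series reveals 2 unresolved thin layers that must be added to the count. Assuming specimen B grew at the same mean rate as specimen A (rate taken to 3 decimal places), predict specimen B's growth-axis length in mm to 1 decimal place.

Specimen A: adjusted count: 15314 − 16 + 2 = 15300 annual layers.
A: 43663.5 mm over 15300 years gives 43663.5 / 15300 ≈ 2.854 mm per year.
Length of B = 2.854 × 25766 = 73536.2 mm.

73536.2 mm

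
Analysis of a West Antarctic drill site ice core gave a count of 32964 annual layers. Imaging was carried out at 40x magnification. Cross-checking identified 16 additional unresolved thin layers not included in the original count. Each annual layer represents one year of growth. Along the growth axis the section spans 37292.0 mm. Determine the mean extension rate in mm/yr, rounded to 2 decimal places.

Adjusted count: 32964 + 16 = 32980 annual layers.
Mean rate = 37292.0 mm / 32980 years ≈ 1.13 mm/yr.

1.13 mm/yr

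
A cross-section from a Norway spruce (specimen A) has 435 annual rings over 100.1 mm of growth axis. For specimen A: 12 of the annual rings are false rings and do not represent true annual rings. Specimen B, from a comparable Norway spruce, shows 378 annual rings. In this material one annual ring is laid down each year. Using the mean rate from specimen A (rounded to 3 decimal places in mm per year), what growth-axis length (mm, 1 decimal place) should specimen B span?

Specimen A: after corrections the count is 435 − 12 = 423 annual rings.
A: 100.1 mm over 423 years gives 100.1 / 423 ≈ 0.237 mm/yr.
For B, 0.237 mm/year × 378 years = 89.6 mm.

89.6 mm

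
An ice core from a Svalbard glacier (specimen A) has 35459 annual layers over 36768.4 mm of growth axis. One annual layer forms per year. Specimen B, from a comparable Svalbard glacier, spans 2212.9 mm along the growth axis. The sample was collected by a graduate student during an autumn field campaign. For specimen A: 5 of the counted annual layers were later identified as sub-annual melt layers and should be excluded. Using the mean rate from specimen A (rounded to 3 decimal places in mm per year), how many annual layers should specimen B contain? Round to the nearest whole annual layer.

Specimen A: correcting the raw count gives 35459 − 5 = 35454 true annual layers.
A: 36768.4 mm over 35454 years gives 36768.4 / 35454 ≈ 1.037 mm per year.
Specimen B: 2212.9 mm / 1.037 mm per year = 2133.94 years ≈ 2134 annual layers.

2134 annual layers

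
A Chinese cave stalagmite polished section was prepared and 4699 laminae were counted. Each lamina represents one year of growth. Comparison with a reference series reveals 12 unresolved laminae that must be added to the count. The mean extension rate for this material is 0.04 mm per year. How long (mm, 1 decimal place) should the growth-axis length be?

188.4 mm

Adjusted count: 4699 + 12 = 4711 laminae.
Length ≈ 0.04 × 4711 = 188.4 mm.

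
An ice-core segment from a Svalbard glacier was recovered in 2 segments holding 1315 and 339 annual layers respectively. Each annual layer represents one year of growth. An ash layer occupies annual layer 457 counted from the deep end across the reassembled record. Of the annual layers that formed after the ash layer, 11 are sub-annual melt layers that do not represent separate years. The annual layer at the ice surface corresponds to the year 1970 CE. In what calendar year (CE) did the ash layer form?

Total annual layers = 1315 + 339 = 1654.
Between annual layer 457 and the ice surface there are 1654 − 457 = 1197 annual layers.
Removing the 11 false annual layers leaves 1197 − 11 = 1186 true annual layers beyond the ash layer.
1970 − 1186 = 784 CE.

784 CE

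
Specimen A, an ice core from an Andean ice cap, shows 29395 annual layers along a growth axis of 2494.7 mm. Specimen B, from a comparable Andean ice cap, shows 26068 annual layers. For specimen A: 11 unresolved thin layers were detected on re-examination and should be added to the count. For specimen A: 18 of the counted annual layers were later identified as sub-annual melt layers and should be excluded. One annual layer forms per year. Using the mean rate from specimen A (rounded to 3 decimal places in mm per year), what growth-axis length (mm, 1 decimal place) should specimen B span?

2215.8 mm

Specimen A: true annual layer count = 29395 − 18 + 11 = 29388.
A: Mean rate = 2494.7 mm / 29388 years ≈ 0.085 mm/year.
B's length ≈ 0.085 × 26068 = 2215.8 mm.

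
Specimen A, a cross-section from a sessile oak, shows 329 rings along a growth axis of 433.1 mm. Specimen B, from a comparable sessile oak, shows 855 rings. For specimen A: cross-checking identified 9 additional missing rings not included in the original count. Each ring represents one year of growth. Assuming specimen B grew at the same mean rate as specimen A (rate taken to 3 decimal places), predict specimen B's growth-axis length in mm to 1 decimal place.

1095.3 mm

Specimen A: correcting the raw count gives 329 + 9 = 338 true rings.
A: Mean rate = 433.1 mm / 338 years ≈ 1.281 mm/yr.
For B, 1.281 mm/year × 855 years = 1095.3 mm.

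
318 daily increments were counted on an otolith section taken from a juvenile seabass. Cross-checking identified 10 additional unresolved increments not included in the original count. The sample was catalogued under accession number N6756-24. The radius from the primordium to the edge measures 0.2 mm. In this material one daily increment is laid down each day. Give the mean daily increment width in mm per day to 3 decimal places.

Correcting the raw count gives 318 + 10 = 328 true daily increments.
0.2 mm over 328 days gives 0.2 / 328 ≈ 0.001 mm per day.

0.001 mm per day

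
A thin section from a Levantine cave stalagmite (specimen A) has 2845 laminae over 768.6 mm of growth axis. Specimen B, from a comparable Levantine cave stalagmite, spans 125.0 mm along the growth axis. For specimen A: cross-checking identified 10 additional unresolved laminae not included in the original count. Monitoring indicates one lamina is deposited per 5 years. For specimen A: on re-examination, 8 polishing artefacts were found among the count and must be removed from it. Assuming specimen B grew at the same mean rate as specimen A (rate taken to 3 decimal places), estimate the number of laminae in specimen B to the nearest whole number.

Specimen A: correcting the raw count gives 2845 − 8 + 10 = 2847 true laminae.
Specimen A: at 5 years per lamina, 2847 × 5 = 14235 years.
A: Extension rate ≈ 768.6 / 14235 = 0.054 mm/year.
Specimen B: 125.0 mm / 0.054 mm per year = 2314.81 years; at 5 years per lamina that is 2314.81 / 5 ≈ 463 laminae.

463 laminae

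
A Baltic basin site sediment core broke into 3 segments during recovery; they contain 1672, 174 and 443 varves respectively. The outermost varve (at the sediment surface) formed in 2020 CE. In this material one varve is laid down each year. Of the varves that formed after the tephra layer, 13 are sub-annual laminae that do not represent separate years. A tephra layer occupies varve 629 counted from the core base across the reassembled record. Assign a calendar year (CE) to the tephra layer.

Total varves = 1672 + 174 + 443 = 2289.
2289 − 629 = 1660 varves lie beyond the tephra layer toward the sediment surface.
Removing the 13 false varves leaves 1660 − 13 = 1647 true varves beyond the tephra layer.
2020 − 1647 = 373 CE.

373 CE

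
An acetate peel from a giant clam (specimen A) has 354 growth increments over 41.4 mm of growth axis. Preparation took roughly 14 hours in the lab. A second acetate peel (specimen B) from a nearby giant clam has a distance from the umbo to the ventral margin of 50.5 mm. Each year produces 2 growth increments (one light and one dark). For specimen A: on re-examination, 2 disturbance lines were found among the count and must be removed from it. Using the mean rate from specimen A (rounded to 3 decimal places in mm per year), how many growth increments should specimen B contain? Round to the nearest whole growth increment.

430 growth increments

Specimen A: adjusted count: 354 − 2 = 352 growth increments.
Specimen A: 352 growth increments at 2 per year is 352 / 2 = 176 years.
A: 41.4 mm over 176 years gives 41.4 / 176 ≈ 0.235 mm/yr.
B spans 50.5 / 0.235 = 214.89 years; at 2 growth increments per year that is 214.89 × 2 ≈ 430 growth increments.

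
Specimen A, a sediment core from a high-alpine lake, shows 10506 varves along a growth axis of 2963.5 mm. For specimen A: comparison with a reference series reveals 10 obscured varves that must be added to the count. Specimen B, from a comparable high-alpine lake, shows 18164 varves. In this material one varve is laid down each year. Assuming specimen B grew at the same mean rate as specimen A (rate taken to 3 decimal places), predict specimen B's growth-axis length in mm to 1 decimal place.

Specimen A: true varve count = 10506 + 10 = 10516.
A: Mean rate = 2963.5 mm / 10516 years ≈ 0.282 mm per year.
Length of B = 0.282 × 18164 = 5122.2 mm.

5122.2 mm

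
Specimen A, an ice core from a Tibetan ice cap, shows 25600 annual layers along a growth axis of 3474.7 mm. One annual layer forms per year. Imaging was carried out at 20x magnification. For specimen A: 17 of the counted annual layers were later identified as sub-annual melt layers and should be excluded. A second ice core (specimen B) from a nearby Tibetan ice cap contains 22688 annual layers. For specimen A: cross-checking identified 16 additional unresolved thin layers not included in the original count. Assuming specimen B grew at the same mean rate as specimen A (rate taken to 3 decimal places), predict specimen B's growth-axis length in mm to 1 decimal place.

3085.6 mm

Specimen A: correcting the raw count gives 25600 − 17 + 16 = 25599 true annual layers.
A: Mean rate = 3474.7 mm / 25599 years ≈ 0.136 mm per year.
B's length ≈ 0.136 × 22688 = 3085.6 mm.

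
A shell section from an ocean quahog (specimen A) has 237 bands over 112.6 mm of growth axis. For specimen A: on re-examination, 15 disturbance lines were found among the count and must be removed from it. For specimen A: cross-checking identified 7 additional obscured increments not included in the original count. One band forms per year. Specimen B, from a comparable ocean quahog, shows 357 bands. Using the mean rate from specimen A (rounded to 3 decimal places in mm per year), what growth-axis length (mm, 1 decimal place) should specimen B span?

Specimen A: after corrections the count is 237 − 15 + 7 = 229 bands.
A: Extension rate ≈ 112.6 / 229 = 0.492 mm per year.
B's length ≈ 0.492 × 357 = 175.6 mm.

175.6 mm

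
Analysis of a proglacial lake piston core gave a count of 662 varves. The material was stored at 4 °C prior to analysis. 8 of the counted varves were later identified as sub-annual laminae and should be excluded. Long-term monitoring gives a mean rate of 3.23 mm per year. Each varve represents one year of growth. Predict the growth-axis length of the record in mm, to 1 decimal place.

2112.4 mm

Correcting the raw count gives 662 − 8 = 654 true varves.
Length ≈ 3.23 × 654 = 2112.4 mm.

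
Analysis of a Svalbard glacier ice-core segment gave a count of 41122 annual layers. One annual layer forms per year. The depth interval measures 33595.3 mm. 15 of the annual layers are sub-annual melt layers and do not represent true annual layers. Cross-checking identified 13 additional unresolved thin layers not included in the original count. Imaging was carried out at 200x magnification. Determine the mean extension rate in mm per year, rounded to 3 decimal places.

After corrections the count is 41122 − 15 + 13 = 41120 annual layers.
Extension rate ≈ 33595.3 / 41120 = 0.817 mm per year.

0.817 mm per year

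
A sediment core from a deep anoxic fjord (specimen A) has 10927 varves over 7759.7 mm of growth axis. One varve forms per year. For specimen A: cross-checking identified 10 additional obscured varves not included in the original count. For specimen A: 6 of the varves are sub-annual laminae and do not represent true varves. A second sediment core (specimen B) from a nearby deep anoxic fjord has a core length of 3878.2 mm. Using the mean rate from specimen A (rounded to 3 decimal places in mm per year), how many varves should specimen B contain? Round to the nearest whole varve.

Specimen A: true varve count = 10927 − 6 + 10 = 10931.
A: 7759.7 mm over 10931 years gives 7759.7 / 10931 ≈ 0.710 mm/yr.
B spans 3878.2 / 0.710 = 5462.25 years ≈ 5462 varves.

5462 varves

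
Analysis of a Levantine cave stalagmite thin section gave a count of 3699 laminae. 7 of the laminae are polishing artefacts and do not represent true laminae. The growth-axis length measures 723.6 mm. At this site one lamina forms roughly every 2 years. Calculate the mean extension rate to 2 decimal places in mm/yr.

After corrections the count is 3699 − 7 = 3692 laminae.
3692 laminae at 2 years each span 3692 × 2 = 7384 years.
Extension rate ≈ 723.6 / 7384 = 0.10 mm/yr.

0.10 mm/yr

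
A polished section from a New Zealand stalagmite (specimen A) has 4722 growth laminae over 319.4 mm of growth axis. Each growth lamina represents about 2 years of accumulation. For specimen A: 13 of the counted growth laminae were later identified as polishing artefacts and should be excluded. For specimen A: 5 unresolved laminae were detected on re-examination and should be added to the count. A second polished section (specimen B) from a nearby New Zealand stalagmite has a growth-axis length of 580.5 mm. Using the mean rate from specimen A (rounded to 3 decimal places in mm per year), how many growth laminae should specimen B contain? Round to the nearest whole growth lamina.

8537 growth laminae

Specimen A: true growth lamina count = 4722 − 13 + 5 = 4714.
Specimen A: at 2 years per growth lamina, 4714 × 2 = 9428 years.
A: 319.4 mm over 9428 years gives 319.4 / 9428 ≈ 0.034 mm/year.
B spans 580.5 / 0.034 = 17073.53 years; at 2 years per growth lamina that is 17073.53 / 2 ≈ 8537 growth laminae.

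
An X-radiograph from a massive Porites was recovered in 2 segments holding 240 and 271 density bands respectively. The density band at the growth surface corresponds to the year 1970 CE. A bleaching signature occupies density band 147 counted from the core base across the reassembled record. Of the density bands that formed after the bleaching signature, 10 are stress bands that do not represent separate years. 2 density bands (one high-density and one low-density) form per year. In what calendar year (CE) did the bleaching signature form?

Total density bands = 240 + 271 = 511.
511 − 147 = 364 density bands lie beyond the bleaching signature toward the growth surface.
Excluding 10 false density bands: 364 − 10 = 354.
With 2 density bands per year, 354 / 2 = 177 years.
Counting back 177 years from 1970 CE places the bleaching signature in 1970 − 177 = 1793 CE.

1793 CE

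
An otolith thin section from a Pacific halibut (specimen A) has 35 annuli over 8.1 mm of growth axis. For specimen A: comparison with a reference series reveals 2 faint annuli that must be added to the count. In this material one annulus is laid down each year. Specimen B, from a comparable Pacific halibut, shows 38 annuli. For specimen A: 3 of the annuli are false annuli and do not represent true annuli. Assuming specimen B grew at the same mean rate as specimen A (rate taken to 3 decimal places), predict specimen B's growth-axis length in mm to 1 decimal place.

Specimen A: adjusted count: 35 − 3 + 2 = 34 annuli.
A: Extension rate ≈ 8.1 / 34 = 0.238 mm per year.
For B, 0.238 mm/year × 38 years = 9.0 mm.

9.0 mm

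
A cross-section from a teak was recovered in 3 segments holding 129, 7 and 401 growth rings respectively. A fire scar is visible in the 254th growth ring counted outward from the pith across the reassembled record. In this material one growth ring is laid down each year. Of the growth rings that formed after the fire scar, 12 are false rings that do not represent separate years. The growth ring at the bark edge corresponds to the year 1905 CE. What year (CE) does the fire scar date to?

1634 CE

Total growth rings = 129 + 7 + 401 = 537.
Between growth ring 254 and the bark edge there are 537 − 254 = 283 growth rings.
Removing the 12 false growth rings leaves 283 − 12 = 271 true growth rings beyond the fire scar.
1905 − 271 = 1634 CE.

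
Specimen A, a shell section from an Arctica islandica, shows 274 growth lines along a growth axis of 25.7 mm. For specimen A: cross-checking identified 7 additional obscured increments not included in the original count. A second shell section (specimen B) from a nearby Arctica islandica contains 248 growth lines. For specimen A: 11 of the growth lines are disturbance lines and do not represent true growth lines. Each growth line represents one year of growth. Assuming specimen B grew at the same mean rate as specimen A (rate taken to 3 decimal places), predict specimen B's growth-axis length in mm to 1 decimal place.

Specimen A: true growth line count = 274 − 11 + 7 = 270.
A: Extension rate ≈ 25.7 / 270 = 0.095 mm per year.
For B, 0.095 mm/year × 248 years = 23.6 mm.

23.6 mm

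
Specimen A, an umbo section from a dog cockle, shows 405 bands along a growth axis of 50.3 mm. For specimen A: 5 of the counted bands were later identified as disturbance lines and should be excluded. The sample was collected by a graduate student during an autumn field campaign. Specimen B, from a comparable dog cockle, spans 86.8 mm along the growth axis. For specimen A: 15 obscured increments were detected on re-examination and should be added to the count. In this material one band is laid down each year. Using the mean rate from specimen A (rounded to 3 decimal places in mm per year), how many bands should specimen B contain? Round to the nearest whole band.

Specimen A: after corrections the count is 405 − 5 + 15 = 415 bands.
A: 50.3 mm over 415 years gives 50.3 / 415 ≈ 0.121 mm per year.
For B, 86.8 / 0.121 = 717.36 years ≈ 717 bands.

717 bands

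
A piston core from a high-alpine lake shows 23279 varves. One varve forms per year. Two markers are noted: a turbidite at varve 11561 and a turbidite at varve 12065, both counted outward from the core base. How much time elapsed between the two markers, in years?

Separation: 12065 − 11561 = 504 varves.
At one varve per year, 504 years elapsed between them.

504 yr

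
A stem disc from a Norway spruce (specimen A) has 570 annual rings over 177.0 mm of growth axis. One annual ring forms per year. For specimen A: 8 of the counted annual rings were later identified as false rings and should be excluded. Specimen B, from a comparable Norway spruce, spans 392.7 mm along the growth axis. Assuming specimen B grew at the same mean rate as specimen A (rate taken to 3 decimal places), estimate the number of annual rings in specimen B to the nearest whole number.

1247 annual rings

Specimen A: after corrections the count is 570 − 8 = 562 annual rings.
A: Mean rate = 177.0 mm / 562 years ≈ 0.315 mm/year.
Specimen B: 392.7 mm / 0.315 mm per year = 1246.67 years ≈ 1247 annual rings.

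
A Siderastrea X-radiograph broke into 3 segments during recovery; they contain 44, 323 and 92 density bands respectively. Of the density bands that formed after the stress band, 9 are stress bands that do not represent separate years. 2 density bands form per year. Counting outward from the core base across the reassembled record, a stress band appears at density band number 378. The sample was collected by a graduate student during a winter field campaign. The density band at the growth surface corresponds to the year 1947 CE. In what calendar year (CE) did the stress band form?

1911 CE

Total density bands = 44 + 323 + 92 = 459.
Between density band 378 and the growth surface there are 459 − 378 = 81 density bands.
Removing the 9 false density bands leaves 81 − 9 = 72 true density bands beyond the stress band.
72 density bands at 2 per year is 72 / 2 = 36 years.
The density band at the growth surface is 1947 CE, so the stress band dates to 1947 − 36 = 1911 CE.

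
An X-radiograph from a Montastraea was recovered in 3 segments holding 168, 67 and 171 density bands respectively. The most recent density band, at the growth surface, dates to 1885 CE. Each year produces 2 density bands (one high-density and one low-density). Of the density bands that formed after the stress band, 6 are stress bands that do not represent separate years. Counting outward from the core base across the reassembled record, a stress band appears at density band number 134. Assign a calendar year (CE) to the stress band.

Total density bands = 168 + 67 + 171 = 406.
The stress band sits at density band 134 from the core base, so 406 − 134 = 272 density bands formed after it.
Excluding 6 false density bands: 272 − 6 = 266.
With 2 density bands per year, 266 / 2 = 133 years.
1885 − 133 = 1752 CE.

1752 CE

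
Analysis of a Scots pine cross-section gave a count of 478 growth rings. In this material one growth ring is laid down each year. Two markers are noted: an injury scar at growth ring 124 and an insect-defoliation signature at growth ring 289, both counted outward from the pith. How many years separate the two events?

165 years

Separation: 289 − 124 = 165 growth rings.
At one growth ring per year, 165 years elapsed between them.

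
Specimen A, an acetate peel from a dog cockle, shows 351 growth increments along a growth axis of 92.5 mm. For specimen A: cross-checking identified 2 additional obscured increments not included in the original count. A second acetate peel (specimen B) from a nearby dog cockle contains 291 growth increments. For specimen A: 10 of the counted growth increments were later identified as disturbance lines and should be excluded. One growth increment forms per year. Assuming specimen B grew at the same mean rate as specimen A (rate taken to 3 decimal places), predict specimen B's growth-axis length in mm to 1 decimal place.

78.6 mm

Specimen A: correcting the raw count gives 351 − 10 + 2 = 343 true growth increments.
A: 92.5 mm over 343 years gives 92.5 / 343 ≈ 0.270 mm per year.
For B, 0.270 mm/year × 291 years = 78.6 mm.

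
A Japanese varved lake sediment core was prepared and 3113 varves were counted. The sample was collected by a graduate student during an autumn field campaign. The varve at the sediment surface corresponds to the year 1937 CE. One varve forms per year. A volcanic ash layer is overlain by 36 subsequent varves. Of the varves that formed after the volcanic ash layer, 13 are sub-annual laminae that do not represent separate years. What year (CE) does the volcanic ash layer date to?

36 varves post-date the volcanic ash layer.
Removing the 13 false varves leaves 36 − 13 = 23 true varves beyond the volcanic ash layer.
The varve at the sediment surface is 1937 CE, so the volcanic ash layer dates to 1937 − 23 = 1914 CE.

1914 CE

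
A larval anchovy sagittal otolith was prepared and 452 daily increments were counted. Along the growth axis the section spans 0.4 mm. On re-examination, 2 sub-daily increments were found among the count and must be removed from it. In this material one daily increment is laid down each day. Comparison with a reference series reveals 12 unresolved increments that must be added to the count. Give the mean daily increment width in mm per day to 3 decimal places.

0.001 mm per day

After corrections the count is 452 − 2 + 12 = 462 daily increments.
Mean rate = 0.4 mm / 462 days ≈ 0.001 mm per day.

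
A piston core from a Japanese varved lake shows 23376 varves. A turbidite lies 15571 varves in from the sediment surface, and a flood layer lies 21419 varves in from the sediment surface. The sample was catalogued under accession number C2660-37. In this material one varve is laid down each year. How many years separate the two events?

Separation: 21419 − 15571 = 5848 varves.
That is 5848 years at one varve per year.

5848 yr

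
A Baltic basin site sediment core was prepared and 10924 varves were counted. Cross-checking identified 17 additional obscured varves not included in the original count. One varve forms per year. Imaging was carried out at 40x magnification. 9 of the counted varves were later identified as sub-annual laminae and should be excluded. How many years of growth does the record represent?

Adjusted count: 10924 − 9 + 17 = 10932 varves.
One varve per year makes the duration 10932 years.

10932 years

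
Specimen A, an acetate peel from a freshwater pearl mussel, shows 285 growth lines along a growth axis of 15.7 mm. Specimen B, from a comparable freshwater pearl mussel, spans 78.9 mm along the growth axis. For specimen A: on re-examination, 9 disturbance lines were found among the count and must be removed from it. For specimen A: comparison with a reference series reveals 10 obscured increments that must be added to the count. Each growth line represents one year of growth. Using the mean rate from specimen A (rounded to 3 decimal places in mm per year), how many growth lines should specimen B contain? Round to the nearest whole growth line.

Specimen A: correcting the raw count gives 285 − 9 + 10 = 286 true growth lines.
A: 15.7 mm over 286 years gives 15.7 / 286 ≈ 0.055 mm per year.
B spans 78.9 / 0.055 = 1434.55 years ≈ 1435 growth lines.

1435 growth lines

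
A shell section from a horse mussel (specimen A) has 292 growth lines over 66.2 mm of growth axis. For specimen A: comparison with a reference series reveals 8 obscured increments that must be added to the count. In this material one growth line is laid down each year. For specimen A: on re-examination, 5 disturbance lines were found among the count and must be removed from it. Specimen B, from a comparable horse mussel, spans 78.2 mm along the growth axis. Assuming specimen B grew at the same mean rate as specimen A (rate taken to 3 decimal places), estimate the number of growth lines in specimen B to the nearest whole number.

Specimen A: after corrections the count is 292 − 5 + 8 = 295 growth lines.
A: 66.2 mm over 295 years gives 66.2 / 295 ≈ 0.224 mm/year.
Specimen B: 78.2 mm / 0.224 mm per year = 349.11 years ≈ 349 growth lines.

349 growth lines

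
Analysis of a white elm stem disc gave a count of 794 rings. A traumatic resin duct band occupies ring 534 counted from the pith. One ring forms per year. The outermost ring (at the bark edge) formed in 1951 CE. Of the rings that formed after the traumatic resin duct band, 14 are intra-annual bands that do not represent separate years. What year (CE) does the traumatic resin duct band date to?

Between ring 534 and the bark edge there are 794 − 534 = 260 rings.
Removing the 14 false rings leaves 260 − 14 = 246 true rings beyond the traumatic resin duct band.
Counting back 246 years from 1951 CE places the traumatic resin duct band in 1951 − 246 = 1705 CE.

1705 CE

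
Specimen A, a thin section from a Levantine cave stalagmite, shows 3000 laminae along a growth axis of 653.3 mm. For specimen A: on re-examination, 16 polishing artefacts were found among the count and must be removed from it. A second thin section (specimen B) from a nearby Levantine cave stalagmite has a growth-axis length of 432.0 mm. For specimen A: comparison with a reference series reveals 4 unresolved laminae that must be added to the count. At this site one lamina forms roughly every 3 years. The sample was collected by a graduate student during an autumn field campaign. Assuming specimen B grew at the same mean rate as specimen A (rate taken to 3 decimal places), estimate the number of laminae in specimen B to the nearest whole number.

1973 laminae

Specimen A: adjusted count: 3000 − 16 + 4 = 2988 laminae.
Specimen A: multiplying by 3 years per lamina: 2988 × 3 = 8964 years.
A: Extension rate ≈ 653.3 / 8964 = 0.073 mm/yr.
For B, 432.0 / 0.073 = 5917.81 years; at 3 years per lamina that is 5917.81 / 3 ≈ 1973 laminae.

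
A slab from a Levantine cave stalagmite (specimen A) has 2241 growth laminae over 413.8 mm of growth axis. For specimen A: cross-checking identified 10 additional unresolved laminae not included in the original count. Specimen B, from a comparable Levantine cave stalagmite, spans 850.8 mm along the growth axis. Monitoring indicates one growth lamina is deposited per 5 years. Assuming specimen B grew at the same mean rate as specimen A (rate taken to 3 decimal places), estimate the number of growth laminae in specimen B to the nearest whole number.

Specimen A: true growth lamina count = 2241 + 10 = 2251.
Specimen A: at 5 years per growth lamina, 2251 × 5 = 11255 years.
A: Mean rate = 413.8 mm / 11255 years ≈ 0.037 mm/year.
B spans 850.8 / 0.037 = 22994.59 years; at 5 years per growth lamina that is 22994.59 / 5 ≈ 4599 growth laminae.

4599 growth laminae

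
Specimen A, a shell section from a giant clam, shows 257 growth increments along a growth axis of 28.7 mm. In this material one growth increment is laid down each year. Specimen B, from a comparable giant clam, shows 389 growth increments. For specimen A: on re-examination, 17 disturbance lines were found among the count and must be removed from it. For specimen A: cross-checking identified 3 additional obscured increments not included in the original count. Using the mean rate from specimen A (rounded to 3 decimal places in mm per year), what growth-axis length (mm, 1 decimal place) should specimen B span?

45.9 mm

Specimen A: correcting the raw count gives 257 − 17 + 3 = 243 true growth increments.
A: 28.7 mm over 243 years gives 28.7 / 243 ≈ 0.118 mm/year.
For B, 0.118 mm/year × 389 years = 45.9 mm.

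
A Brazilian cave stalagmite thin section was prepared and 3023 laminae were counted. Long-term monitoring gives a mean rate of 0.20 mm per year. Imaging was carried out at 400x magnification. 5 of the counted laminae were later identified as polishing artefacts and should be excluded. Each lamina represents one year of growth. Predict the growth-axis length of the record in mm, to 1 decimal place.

603.6 mm

Correcting the raw count gives 3023 − 5 = 3018 true laminae.
3018 years at 0.20 mm/year gives 0.20 × 3018 = 603.6 mm.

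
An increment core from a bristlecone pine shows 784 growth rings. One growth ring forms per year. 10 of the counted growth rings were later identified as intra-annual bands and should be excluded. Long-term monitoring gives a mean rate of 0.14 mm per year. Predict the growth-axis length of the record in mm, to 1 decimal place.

Correcting the raw count gives 784 − 10 = 774 true growth rings.
774 years at 0.14 mm/year gives 0.14 × 774 = 108.4 mm.

108.4 mm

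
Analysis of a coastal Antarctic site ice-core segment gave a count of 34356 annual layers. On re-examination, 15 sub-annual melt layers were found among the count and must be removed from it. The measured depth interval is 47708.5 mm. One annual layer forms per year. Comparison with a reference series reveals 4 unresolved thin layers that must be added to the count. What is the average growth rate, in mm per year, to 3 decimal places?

After corrections the count is 34356 − 15 + 4 = 34345 annual layers.
Extension rate ≈ 47708.5 / 34345 = 1.389 mm per year.

1.389 mm per year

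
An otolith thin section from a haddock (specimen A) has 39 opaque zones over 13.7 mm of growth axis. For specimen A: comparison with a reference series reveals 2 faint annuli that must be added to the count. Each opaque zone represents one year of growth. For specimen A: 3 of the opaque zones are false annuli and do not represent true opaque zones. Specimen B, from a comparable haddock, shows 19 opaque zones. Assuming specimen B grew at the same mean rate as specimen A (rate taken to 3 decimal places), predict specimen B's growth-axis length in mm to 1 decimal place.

6.9 mm

Specimen A: after corrections the count is 39 − 3 + 2 = 38 opaque zones.
A: Extension rate ≈ 13.7 / 38 = 0.361 mm/year.
Length of B = 0.361 × 19 = 6.9 mm.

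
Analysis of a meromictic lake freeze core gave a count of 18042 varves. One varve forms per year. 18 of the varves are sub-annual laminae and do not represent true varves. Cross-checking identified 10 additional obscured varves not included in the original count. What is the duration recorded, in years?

18034 years

True varve count = 18042 − 18 + 10 = 18034.
With a one-to-one varve periodicity this is 18034 years.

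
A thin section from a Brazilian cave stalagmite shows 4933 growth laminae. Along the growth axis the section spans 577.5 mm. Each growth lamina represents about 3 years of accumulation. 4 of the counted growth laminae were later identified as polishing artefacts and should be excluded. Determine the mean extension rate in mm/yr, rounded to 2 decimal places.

0.04 mm/yr

Adjusted count: 4933 − 4 = 4929 growth laminae.
At 3 years per growth lamina, 4929 × 3 = 14787 years.
Extension rate ≈ 577.5 / 14787 = 0.04 mm/yr.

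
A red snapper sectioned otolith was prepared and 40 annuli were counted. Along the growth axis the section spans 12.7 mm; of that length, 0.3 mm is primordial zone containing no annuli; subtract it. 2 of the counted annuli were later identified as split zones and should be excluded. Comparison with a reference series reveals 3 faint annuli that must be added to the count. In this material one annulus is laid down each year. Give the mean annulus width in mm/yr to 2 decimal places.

0.30 mm/yr

After corrections the count is 40 − 2 + 3 = 41 annuli.
The growth record spans 12.7 − 0.3 = 12.4 mm.
Mean rate = 12.4 mm / 41 years ≈ 0.30 mm/yr.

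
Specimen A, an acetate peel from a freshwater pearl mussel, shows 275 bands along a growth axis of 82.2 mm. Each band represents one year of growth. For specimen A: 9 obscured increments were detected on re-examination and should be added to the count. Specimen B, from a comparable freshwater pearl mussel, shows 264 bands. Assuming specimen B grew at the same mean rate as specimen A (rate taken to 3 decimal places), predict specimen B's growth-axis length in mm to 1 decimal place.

76.3 mm

Specimen A: adjusted count: 275 + 9 = 284 bands.
A: Mean rate = 82.2 mm / 284 years ≈ 0.289 mm/year.
Length of B = 0.289 × 264 = 76.3 mm.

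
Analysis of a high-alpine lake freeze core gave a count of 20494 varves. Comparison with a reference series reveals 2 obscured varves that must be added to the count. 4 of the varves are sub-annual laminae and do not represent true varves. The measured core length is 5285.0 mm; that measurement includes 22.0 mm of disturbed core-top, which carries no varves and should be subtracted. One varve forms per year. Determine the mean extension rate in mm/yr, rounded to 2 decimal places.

Adjusted count: 20494 − 4 + 2 = 20492 varves.
The growth record spans 5285.0 − 22.0 = 5263.0 mm.
Extension rate ≈ 5263.0 / 20492 = 0.26 mm/yr.

0.26 mm/yr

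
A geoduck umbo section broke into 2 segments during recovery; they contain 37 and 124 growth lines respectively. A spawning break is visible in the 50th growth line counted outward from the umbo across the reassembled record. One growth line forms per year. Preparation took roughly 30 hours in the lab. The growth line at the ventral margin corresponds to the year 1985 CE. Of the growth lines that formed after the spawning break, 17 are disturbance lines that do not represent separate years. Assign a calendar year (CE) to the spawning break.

Total growth lines = 37 + 124 = 161.
The spawning break sits at growth line 50 from the umbo, so 161 − 50 = 111 growth lines formed after it.
111 − 17 false = 94 true growth lines after the spawning break.
1985 − 94 = 1891 CE.

1891 CE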